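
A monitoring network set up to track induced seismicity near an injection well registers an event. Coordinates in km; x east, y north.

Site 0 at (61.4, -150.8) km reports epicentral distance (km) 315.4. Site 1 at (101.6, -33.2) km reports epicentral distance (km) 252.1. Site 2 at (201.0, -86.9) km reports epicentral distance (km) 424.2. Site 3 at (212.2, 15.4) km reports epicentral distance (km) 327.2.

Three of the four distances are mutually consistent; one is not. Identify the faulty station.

Solve using three stations at a time. Using Site 0, Site 1, Site 3 (subtract circle equations pairwise → linear system) gives (x, y) ≈ (-97.2, 121.8).
Distances from that point to each station vs reported:
  Site 0: calculated 315.4 vs reported 315.4 → residual 0.0 km
  Site 1: calculated 252.1 vs reported 252.1 → residual 0.0 km
  Site 2: calculated 364.0 vs reported 424.2 → residual 60.2 km
  Site 3: calculated 327.2 vs reported 327.2 → residual 0.0 km
Site 0, Site 1, Site 3 are mutually consistent (residuals ≈ 0); Site 2 is off by 60.2 km.

Site 2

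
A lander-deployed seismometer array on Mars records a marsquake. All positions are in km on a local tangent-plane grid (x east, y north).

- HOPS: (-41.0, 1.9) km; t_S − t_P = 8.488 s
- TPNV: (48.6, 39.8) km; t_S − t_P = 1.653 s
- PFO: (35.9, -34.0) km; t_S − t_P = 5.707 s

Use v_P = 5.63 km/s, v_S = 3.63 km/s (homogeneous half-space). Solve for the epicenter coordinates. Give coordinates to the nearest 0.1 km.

Distance from S−P lag: d = Δt · v_P v_S / (v_P − v_S) = Δt · (5.63·3.63)/(5.63−3.63) ≈ 10.2184·Δt.
So d_HOPS = 86.73, d_TPNV = 16.89, d_PFO = 58.32 km.
Circle about each station: (x + 41.0)² + (y − 1.9)² = 86.73²; (x − 48.6)² + (y − 39.8)² = 16.89²; (x − 35.9)² + (y + 34.0)² = 58.32².
Subtracting the HOPS equation from the TPNV and PFO equations removes the quadratic terms:
179.2 x + 75.8 y = 9498.21
153.8 x − 71.8 y = 4881.07
Solving the 2×2 system: x ≈ 42.9, y ≈ 23.9 km.
Check against HOPS (with the unrounded x, y): √((x + 41.0)²+(y − 1.9)²) = 86.73 ≈ 86.73 km. ✓

(42.9, 23.9)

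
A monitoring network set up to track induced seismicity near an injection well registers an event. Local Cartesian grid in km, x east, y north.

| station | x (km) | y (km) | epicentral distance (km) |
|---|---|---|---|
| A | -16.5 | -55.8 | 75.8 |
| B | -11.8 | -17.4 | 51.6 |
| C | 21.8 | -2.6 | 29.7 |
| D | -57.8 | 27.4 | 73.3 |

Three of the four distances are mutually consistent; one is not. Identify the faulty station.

A

Solve using three stations at a time. Using B, C, D (subtract circle equations pairwise → linear system) gives (x, y) ≈ (15.5, 26.4).
Distances from that point to each station vs reported:
  A: calculated 88.2 vs reported 75.8 → residual 12.4 km
  B: calculated 51.6 vs reported 51.6 → residual 0.0 km
  C: calculated 29.7 vs reported 29.7 → residual 0.0 km
  D: calculated 73.3 vs reported 73.3 → residual 0.0 km
B, C, D are mutually consistent (residuals ≈ 0); A is off by 12.4 km.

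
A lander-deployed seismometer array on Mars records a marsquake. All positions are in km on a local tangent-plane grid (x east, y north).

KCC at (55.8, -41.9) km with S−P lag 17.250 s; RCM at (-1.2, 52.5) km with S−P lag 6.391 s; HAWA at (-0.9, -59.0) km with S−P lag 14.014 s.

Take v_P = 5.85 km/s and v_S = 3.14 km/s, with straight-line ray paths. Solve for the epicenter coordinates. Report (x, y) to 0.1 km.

Distance from S−P lag: d = Δt · v_P v_S / (v_P − v_S) = Δt · (5.85·3.14)/(5.85−3.14) ≈ 6.7782·Δt.
So d_KCC = 116.92, d_RCM = 43.32, d_HAWA = 94.99 km.
Circle about each station: (x − 55.8)² + (y + 41.9)² = 116.92²; (x + 1.2)² + (y − 52.5)² = 43.32²; (x + 0.9)² + (y + 59.0)² = 94.99².
Subtracting the KCC equation from the RCM and HAWA equations removes the quadratic terms:
-114.0 x + 188.8 y = 9682.10
-113.4 x − 34.2 y = 3259.75
Solving the 2×2 system: x ≈ -37.4, y ≈ 28.7 km.

-37.4 km east, 28.7 km north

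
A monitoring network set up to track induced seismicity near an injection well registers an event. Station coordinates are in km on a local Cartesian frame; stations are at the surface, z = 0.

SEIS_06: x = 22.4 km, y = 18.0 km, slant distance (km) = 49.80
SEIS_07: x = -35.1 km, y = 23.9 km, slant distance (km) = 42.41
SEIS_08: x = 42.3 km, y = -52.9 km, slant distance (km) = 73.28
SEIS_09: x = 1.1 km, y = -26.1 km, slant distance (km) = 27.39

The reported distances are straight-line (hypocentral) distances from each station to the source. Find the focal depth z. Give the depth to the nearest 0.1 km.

Each station gives a sphere (x−x_i)² + (y−y_i)² + z² = d_i² (stations at z=0).
Subtracting the SEIS_06 sphere from SEIS_07 and SEIS_08: z² cancels, leaving linear equations in x and y:
-115.0 x + 11.8 y = 1658.89
39.8 x − 141.8 y = 872.02
Solving: x ≈ -15.503, y ≈ -10.501 km (keep extra digits for the depth step; rounded: -15.5, -10.5).
Then from the SEIS_06 sphere: z² = 49.80² − (x − 22.4)² − (y − 18.0)² with x = -15.503, y = -10.501, so z ≈ 15.202 ≈ 15.2 km.
Check against SEIS_09 (with the unrounded solution): distance 27.39 ≈ 27.39 km. ✓

15.2 km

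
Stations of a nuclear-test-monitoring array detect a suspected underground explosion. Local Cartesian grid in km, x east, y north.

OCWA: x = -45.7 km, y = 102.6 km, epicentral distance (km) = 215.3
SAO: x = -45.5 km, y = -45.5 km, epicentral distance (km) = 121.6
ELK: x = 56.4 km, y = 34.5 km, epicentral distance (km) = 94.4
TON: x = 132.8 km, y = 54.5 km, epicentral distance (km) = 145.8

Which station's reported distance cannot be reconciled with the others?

Solve using three stations at a time. Using OCWA, SAO, TON (subtract circle equations pairwise → linear system) gives (x, y) ≈ (71.7, -77.9).
Distances from that point to each station vs reported:
  OCWA: calculated 215.3 vs reported 215.3 → residual 0.0 km
  SAO: calculated 121.6 vs reported 121.6 → residual 0.0 km
  ELK: calculated 113.4 vs reported 94.4 → residual 19.0 km
  TON: calculated 145.8 vs reported 145.8 → residual 0.0 km
OCWA, SAO, TON are mutually consistent (residuals ≈ 0); ELK is off by 19.0 km.

ELK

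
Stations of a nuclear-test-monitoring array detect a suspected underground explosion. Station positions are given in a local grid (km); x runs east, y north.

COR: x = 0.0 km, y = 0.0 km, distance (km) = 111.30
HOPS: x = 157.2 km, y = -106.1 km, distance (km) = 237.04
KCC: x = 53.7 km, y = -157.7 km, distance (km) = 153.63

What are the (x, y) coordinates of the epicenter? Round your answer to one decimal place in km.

Circle about each station: x² + y² = 111.30²; (x − 157.2)² + (y + 106.1)² = 237.04²; (x − 53.7)² + (y + 157.7)² = 153.63².
Subtracting the COR equation from the HOPS and KCC equations removes the quadratic terms:
314.4 x − 212.2 y = -7831.22
107.4 x − 315.4 y = 16538.49
Solving the 2×2 system: x ≈ -78.3, y ≈ -79.1 km.

-78.3 km east, -79.1 km north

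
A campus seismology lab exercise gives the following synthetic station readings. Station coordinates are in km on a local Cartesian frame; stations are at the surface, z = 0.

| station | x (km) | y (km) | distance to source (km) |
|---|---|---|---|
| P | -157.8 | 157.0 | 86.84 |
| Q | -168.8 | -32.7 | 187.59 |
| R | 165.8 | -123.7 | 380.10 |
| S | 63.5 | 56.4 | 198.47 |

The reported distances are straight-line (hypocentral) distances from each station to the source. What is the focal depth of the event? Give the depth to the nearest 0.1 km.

Each station gives a sphere (x−x_i)² + (y−y_i)² + z² = d_i² (stations at z=0).
Subtracting the P sphere from Q and R: z² cancels, leaving linear equations in x and y:
-22.0 x − 379.4 y = -47635.93
647.2 x − 561.4 y = -143693.33
Solving: x ≈ -107.695, y ≈ 131.801 km (keep extra digits for the depth step; rounded: -107.7, 131.8).
Then from the P sphere: z² = 86.84² − (x + 157.8)² − (y − 157.0)² with x = -107.695, y = 131.801, so z ≈ 66.300 ≈ 66.3 km.

z ≈ 66.3 km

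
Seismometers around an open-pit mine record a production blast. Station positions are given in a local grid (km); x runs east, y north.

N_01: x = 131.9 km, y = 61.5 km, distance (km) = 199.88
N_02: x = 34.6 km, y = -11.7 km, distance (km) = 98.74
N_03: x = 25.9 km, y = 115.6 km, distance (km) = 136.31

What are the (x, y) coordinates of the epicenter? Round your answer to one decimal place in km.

Circle about each station: (x − 131.9)² + (y − 61.5)² = 199.88²; (x − 34.6)² + (y + 11.7)² = 98.74²; (x − 25.9)² + (y − 115.6)² = 136.31².
Subtracting pairs of circle equations eliminates x²+y² and gives linear equations (the radical axes):
-194.6 x − 146.4 y = 10356.62
-212.0 x + 108.2 y = 14225.91
Solving the 2×2 system: x ≈ -61.5, y ≈ 11.0 km.

x ≈ -61.5 km, y ≈ 11.0 km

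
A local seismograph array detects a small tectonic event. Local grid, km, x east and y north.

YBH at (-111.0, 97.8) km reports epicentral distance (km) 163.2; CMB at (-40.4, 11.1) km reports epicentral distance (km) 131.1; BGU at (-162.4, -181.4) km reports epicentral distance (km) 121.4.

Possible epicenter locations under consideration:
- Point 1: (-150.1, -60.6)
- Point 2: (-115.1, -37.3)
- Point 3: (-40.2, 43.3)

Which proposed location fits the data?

For each candidate, compare |candidate − station| to the reported distance:
Point 1: residuals YBH 0.0, CMB 0.0, BGU 0.0 → max 0.0 km
Point 2: residuals YBH 28.0, CMB 42.1, BGU 30.3 → max 42.1 km
Point 3: residuals YBH 73.9, CMB 98.9, BGU 134.4 → max 134.4 km
Only Point 1 has all residuals ≈ 0.

Point 1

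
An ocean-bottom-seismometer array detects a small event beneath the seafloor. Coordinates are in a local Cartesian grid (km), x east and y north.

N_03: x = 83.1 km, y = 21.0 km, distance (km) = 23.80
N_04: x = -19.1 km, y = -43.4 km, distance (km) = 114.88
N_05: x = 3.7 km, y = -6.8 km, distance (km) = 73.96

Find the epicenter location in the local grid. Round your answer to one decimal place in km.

(64.3, 35.6)

Circle about each station: (x − 83.1)² + (y − 21.0)² = 23.80²; (x + 19.1)² + (y + 43.4)² = 114.88²; (x − 3.7)² + (y + 6.8)² = 73.96².
Subtracting the N_03 equation from the N_04 and N_05 equations removes the quadratic terms:
-204.4 x − 128.8 y = -17729.21
-158.8 x − 55.6 y = -12190.32
Solving the 2×2 system: x ≈ 64.3, y ≈ 35.6 km.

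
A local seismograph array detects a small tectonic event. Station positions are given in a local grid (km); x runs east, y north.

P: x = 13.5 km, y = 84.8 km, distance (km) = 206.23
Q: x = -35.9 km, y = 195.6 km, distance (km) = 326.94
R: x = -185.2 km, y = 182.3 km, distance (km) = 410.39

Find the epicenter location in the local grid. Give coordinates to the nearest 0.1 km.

120.5 km east, -91.5 km north

Circle about each station: (x − 13.5)² + (y − 84.8)² = 206.23²; (x + 35.9)² + (y − 195.6)² = 326.94²; (x + 185.2)² + (y − 182.3)² = 410.39².
Subtracting the P equation from the Q and R equations removes the quadratic terms:
-98.8 x + 221.6 y = -32184.07
-397.4 x + 195.0 y = -65730.10
Solving the 2×2 system: x ≈ 120.5, y ≈ -91.5 km.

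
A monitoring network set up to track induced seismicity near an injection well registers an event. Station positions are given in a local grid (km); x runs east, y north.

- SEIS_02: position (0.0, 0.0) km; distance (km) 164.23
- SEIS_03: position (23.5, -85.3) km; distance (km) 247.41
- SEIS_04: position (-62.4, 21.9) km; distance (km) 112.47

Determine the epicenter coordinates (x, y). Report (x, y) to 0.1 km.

Circle about each station: x² + y² = 164.23²; (x − 23.5)² + (y + 85.3)² = 247.41²; (x + 62.4)² + (y − 21.9)² = 112.47².
Subtracting the SEIS_02 equation from the SEIS_03 and SEIS_04 equations removes the quadratic terms:
47.0 x − 170.6 y = -26411.88
-124.8 x + 43.8 y = 18695.36
Solving the 2×2 system: x ≈ -105.7, y ≈ 125.7 km.
Check against SEIS_02 (with the unrounded x, y): √(x²+y²) = 164.23 ≈ 164.23 km. ✓

(-105.7, 125.7)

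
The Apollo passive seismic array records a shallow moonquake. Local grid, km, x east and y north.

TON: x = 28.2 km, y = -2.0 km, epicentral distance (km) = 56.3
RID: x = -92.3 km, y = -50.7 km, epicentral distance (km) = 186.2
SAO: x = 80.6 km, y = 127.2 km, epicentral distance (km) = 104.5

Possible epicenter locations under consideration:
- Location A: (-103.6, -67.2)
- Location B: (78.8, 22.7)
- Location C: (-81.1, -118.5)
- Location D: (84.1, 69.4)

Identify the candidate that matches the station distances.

Location B

For each candidate, compare |candidate − station| to the reported distance:
Location A: residuals TON 90.7, RID 166.2, SAO 163.3 → max 166.2 km
Location B: residuals TON 0.0, RID 0.0, SAO 0.0 → max 0.0 km
Location C: residuals TON 103.4, RID 117.5, SAO 189.6 → max 189.6 km
Location D: residuals TON 34.4, RID 27.2, SAO 46.6 → max 46.6 km
Only Location B has all residuals ≈ 0.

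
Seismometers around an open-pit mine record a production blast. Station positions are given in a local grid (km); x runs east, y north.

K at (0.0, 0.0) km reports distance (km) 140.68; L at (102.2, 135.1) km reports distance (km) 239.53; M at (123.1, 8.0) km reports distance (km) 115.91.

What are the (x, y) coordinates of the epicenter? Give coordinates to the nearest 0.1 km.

Circle about each station: x² + y² = 140.68²; (x − 102.2)² + (y − 135.1)² = 239.53²; (x − 123.1)² + (y − 8.0)² = 115.91².
Subtracting the K equation from the L and M equations removes the quadratic terms:
204.4 x + 270.2 y = -8886.91
246.2 x + 16.0 y = 21573.34
Solving the 2×2 system: x ≈ 94.4, y ≈ -104.3 km.

x ≈ 94.4 km, y ≈ -104.3 km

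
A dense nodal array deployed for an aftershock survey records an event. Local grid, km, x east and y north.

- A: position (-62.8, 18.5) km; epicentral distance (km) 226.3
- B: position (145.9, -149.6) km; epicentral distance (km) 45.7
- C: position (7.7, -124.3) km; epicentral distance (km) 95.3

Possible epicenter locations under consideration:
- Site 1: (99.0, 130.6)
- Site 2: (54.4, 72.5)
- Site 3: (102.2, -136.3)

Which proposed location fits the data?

For each candidate, compare |candidate − station| to the reported distance:
Site 1: residuals A 29.5, B 238.4, C 175.5 → max 238.4 km
Site 2: residuals A 97.3, B 194.5, C 107.0 → max 194.5 km
Site 3: residuals A 0.1, B 0.0, C 0.0 → max 0.1 km
Only Site 3 has all residuals ≈ 0.

Site 3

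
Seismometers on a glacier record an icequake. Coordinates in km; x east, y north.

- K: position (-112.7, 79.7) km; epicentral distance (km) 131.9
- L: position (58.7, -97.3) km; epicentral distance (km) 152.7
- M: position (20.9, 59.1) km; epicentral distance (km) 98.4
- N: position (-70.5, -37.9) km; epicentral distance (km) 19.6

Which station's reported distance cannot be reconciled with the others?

M

Solve using three stations at a time. Using K, L, N (subtract circle equations pairwise → linear system) gives (x, y) ≈ (-86.4, -49.6).
Distances from that point to each station vs reported:
  K: calculated 131.9 vs reported 131.9 → residual 0.0 km
  L: calculated 152.7 vs reported 152.7 → residual 0.0 km
  M: calculated 152.7 vs reported 98.4 → residual 54.3 km
  N: calculated 19.7 vs reported 19.6 → residual 0.1 km
K, L, N are mutually consistent (residuals ≈ 0); M is off by 54.3 km.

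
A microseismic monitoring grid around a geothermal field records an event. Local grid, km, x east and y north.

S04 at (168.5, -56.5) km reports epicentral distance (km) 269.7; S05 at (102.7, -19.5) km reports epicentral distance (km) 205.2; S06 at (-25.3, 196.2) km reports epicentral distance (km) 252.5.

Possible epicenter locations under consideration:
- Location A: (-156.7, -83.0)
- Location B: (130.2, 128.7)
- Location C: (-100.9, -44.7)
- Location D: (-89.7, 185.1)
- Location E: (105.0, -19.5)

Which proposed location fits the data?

Location C

For each candidate, compare |candidate − station| to the reported distance:
Location A: residuals S04 56.6, S05 61.9, S06 56.1 → max 61.9 km
Location B: residuals S04 80.6, S05 54.5, S06 83.0 → max 83.0 km
Location C: residuals S04 0.0, S05 0.0, S06 0.0 → max 0.0 km
Location D: residuals S04 83.9, S05 75.7, S06 187.2 → max 187.2 km
Location E: residuals S04 196.2, S05 202.9, S06 0.5 → max 202.9 km
Only Location C has all residuals ≈ 0.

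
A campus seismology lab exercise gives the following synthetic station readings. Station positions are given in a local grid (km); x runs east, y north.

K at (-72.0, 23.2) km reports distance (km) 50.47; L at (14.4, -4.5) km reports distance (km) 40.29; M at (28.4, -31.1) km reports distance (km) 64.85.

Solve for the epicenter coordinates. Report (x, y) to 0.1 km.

-24.3 km east, 6.7 km north

Circle about each station: (x + 72.0)² + (y − 23.2)² = 50.47²; (x − 14.4)² + (y + 4.5)² = 40.29²; (x − 28.4)² + (y + 31.1)² = 64.85².
Subtracting pairs of circle equations eliminates x²+y² and gives linear equations (the radical axes):
172.8 x − 55.4 y = -4570.69
200.8 x − 108.6 y = -5606.77
Solving the 2×2 system: x ≈ -24.3, y ≈ 6.7 km.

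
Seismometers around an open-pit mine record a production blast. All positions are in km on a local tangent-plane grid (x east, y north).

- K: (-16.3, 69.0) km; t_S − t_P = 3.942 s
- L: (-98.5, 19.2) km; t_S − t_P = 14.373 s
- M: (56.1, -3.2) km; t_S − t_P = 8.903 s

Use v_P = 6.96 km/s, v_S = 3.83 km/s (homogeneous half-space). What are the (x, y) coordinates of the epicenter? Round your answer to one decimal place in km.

x ≈ 16.4 km, y ≈ 61.4 km

Distance from S−P lag: d = Δt · v_P v_S / (v_P − v_S) = Δt · (6.96·3.83)/(6.96−3.83) ≈ 8.5165·Δt.
So d_K = 33.57, d_L = 122.41, d_M = 75.82 km.
Circle about each station: (x + 16.3)² + (y − 69.0)² = 33.57²; (x + 98.5)² + (y − 19.2)² = 122.41²; (x − 56.1)² + (y + 3.2)² = 75.82².
Subtracting pairs of circle equations eliminates x²+y² and gives linear equations (the radical axes):
-164.4 x − 99.6 y = -8813.06
144.8 x − 144.4 y = -6490.97
Solving the 2×2 system: x ≈ 16.4, y ≈ 61.4 km.
Check against K (with the unrounded x, y): √((x + 16.3)²+(y − 69.0)²) = 33.58 ≈ 33.57 km. ✓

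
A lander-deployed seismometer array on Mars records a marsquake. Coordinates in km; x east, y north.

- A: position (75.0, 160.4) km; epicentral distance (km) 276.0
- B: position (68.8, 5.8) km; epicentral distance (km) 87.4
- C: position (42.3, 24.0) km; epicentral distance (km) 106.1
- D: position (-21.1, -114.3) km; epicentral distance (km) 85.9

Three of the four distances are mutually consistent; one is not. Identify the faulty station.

Solve using three stations at a time. Using B, C, D (subtract circle equations pairwise → linear system) gives (x, y) ≈ (58.0, -80.9).
Distances from that point to each station vs reported:
  A: calculated 241.9 vs reported 276.0 → residual 34.1 km
  B: calculated 87.4 vs reported 87.4 → residual 0.0 km
  C: calculated 106.1 vs reported 106.1 → residual 0.0 km
  D: calculated 85.9 vs reported 85.9 → residual 0.0 km
B, C, D are mutually consistent (residuals ≈ 0); A is off by 34.1 km.

A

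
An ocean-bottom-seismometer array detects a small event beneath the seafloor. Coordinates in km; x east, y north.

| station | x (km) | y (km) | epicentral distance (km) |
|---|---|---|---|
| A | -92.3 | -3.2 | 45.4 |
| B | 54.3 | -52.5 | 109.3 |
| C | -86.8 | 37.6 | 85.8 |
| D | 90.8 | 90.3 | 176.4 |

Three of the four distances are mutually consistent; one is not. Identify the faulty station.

C

Solve using three stations at a time. Using A, B, D (subtract circle equations pairwise → linear system) gives (x, y) ≈ (-49.1, -17.1).
Distances from that point to each station vs reported:
  A: calculated 45.4 vs reported 45.4 → residual 0.0 km
  B: calculated 109.3 vs reported 109.3 → residual 0.0 km
  C: calculated 66.5 vs reported 85.8 → residual 19.3 km
  D: calculated 176.4 vs reported 176.4 → residual 0.0 km
A, B, D are mutually consistent (residuals ≈ 0); C is off by 19.3 km.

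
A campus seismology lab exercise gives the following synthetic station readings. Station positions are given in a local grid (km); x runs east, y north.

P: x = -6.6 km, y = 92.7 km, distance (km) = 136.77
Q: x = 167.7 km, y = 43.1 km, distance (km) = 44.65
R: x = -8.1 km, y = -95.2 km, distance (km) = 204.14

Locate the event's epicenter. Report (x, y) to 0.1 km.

(125.9, 58.8)

Circle about each station: (x + 6.6)² + (y − 92.7)² = 136.77²; (x − 167.7)² + (y − 43.1)² = 44.65²; (x + 8.1)² + (y + 95.2)² = 204.14².
Subtracting the P equation from the Q and R equations removes the quadratic terms:
348.6 x − 99.2 y = 38056.46
-3.0 x − 375.8 y = -22475.31
Solving the 2×2 system: x ≈ 125.9, y ≈ 58.8 km.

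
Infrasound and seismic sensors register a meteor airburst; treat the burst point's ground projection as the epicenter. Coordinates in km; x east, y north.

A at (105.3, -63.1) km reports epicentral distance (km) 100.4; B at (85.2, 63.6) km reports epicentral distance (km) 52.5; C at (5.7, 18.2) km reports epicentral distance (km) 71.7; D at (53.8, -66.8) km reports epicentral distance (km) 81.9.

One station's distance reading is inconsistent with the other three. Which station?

Solve using three stations at a time. Using B, C, D (subtract circle equations pairwise → linear system) gives (x, y) ≈ (77.1, 11.7).
Distances from that point to each station vs reported:
  A: calculated 80.0 vs reported 100.4 → residual 20.4 km
  B: calculated 52.5 vs reported 52.5 → residual 0.0 km
  C: calculated 71.7 vs reported 71.7 → residual 0.0 km
  D: calculated 81.9 vs reported 81.9 → residual 0.0 km
B, C, D are mutually consistent (residuals ≈ 0); A is off by 20.4 km.

A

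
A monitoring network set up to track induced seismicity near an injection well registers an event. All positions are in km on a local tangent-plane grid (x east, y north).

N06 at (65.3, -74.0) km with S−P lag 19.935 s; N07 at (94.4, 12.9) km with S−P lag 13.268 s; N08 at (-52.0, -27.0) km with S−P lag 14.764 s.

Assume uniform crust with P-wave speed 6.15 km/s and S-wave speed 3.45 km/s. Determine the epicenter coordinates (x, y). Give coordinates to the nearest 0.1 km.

Distance from S−P lag: d = Δt · v_P v_S / (v_P − v_S) = Δt · (6.15·3.45)/(6.15−3.45) ≈ 7.8583·Δt.
So d_N06 = 156.66, d_N07 = 104.26, d_N08 = 116.02 km.
Circle about each station: (x − 65.3)² + (y + 74.0)² = 156.66²; (x − 94.4)² + (y − 12.9)² = 104.26²; (x + 52.0)² + (y + 27.0)² = 116.02².
Subtracting pairs of circle equations eliminates x²+y² and gives linear equations (the radical axes):
58.2 x + 173.8 y = 13009.89
-234.6 x + 94.0 y = 4774.63
Solving the 2×2 system: x ≈ 8.5, y ≈ 72.0 km.
Check against N06 (with the unrounded x, y): √((x − 65.3)²+(y + 74.0)²) = 156.67 ≈ 156.66 km. ✓

x ≈ 8.5 km, y ≈ 72.0 km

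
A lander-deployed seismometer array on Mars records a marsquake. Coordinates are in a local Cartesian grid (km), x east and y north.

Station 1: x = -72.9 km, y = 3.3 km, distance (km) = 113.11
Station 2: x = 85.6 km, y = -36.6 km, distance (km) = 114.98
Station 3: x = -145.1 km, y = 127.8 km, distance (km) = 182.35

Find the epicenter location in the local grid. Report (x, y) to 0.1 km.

Circle about each station: (x + 72.9)² + (y − 3.3)² = 113.11²; (x − 85.6)² + (y + 36.6)² = 114.98²; (x + 145.1)² + (y − 127.8)² = 182.35².
Subtracting the Station 1 equation from the Station 2 and Station 3 equations removes the quadratic terms:
317.0 x − 79.8 y = 2915.09
-144.4 x + 249.0 y = 11603.90
Solving the 2×2 system: x ≈ 24.5, y ≈ 60.8 km.
Check against Station 1 (with the unrounded x, y): √((x + 72.9)²+(y − 3.3)²) = 113.12 ≈ 113.11 km. ✓

(24.5, 60.8)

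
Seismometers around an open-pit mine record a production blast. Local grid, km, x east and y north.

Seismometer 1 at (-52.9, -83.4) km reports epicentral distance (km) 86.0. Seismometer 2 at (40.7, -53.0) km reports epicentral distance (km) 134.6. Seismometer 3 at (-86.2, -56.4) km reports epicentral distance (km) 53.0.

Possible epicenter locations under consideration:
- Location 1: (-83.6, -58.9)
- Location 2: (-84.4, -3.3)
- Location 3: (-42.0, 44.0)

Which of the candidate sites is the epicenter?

For each candidate, compare |candidate − station| to the reported distance:
Location 1: residuals Seismometer 1 46.7, Seismometer 2 10.2, Seismometer 3 49.4 → max 49.4 km
Location 2: residuals Seismometer 1 0.1, Seismometer 2 0.0, Seismometer 3 0.1 → max 0.1 km
Location 3: residuals Seismometer 1 41.9, Seismometer 2 7.1, Seismometer 3 56.7 → max 56.7 km
Only Location 2 has all residuals ≈ 0.

Location 2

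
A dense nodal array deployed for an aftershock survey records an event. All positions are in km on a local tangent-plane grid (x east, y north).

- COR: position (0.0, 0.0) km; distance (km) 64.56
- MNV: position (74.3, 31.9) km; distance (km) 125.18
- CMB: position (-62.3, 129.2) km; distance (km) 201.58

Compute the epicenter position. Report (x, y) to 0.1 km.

x ≈ -5.8 km, y ≈ -64.3 km

Circle about each station: x² + y² = 64.56²; (x − 74.3)² + (y − 31.9)² = 125.18²; (x + 62.3)² + (y − 129.2)² = 201.58².
Subtracting the COR equation from the MNV and CMB equations removes the quadratic terms:
148.6 x + 63.8 y = -4963.94
-124.6 x + 258.4 y = -15892.57
Solving the 2×2 system: x ≈ -5.8, y ≈ -64.3 km.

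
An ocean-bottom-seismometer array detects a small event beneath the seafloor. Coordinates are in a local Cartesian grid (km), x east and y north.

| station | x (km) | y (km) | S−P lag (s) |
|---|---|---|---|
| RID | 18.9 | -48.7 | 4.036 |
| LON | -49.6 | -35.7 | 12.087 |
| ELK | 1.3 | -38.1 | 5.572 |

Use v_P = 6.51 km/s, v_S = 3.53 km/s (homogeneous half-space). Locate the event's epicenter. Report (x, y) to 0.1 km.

(43.4, -29.5)

Distance from S−P lag: d = Δt · v_P v_S / (v_P − v_S) = Δt · (6.51·3.53)/(6.51−3.53) ≈ 7.7115·Δt.
So d_RID = 31.12, d_LON = 93.21, d_ELK = 42.97 km.
Circle about each station: (x − 18.9)² + (y + 48.7)² = 31.12²; (x + 49.6)² + (y + 35.7)² = 93.21²; (x − 1.3)² + (y + 38.1)² = 42.97².
Subtracting the RID equation from the LON and ELK equations removes the quadratic terms:
-137.0 x + 26.0 y = -6713.90
-35.2 x + 21.2 y = -2153.57
Solving the 2×2 system: x ≈ 43.4, y ≈ -29.5 km.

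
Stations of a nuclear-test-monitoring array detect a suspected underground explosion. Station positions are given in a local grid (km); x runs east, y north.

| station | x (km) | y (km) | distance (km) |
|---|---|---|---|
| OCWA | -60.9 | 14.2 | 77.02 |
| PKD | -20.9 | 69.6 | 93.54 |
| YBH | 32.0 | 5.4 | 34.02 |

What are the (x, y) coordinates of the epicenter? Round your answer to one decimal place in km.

8.5 km east, -19.2 km north

Circle about each station: (x + 60.9)² + (y − 14.2)² = 77.02²; (x + 20.9)² + (y − 69.6)² = 93.54²; (x − 32.0)² + (y − 5.4)² = 34.02².
Subtracting pairs of circle equations eliminates x²+y² and gives linear equations (the radical axes):
80.0 x + 110.8 y = -1447.13
185.8 x − 17.6 y = 1917.43
Solving the 2×2 system: x ≈ 8.5, y ≈ -19.2 km.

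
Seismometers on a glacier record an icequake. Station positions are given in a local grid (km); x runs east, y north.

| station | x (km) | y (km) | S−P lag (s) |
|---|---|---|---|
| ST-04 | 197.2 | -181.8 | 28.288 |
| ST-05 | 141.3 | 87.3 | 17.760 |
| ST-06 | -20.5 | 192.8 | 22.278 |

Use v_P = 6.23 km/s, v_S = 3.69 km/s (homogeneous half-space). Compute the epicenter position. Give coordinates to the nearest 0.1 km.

10.7 km east, -6.4 km north

Distance from S−P lag: d = Δt · v_P v_S / (v_P − v_S) = Δt · (6.23·3.69)/(6.23−3.69) ≈ 9.0507·Δt.
So d_ST-04 = 256.03, d_ST-05 = 160.74, d_ST-06 = 201.63 km.
Circle about each station: (x − 197.2)² + (y + 181.8)² = 256.03²; (x − 141.3)² + (y − 87.3)² = 160.74²; (x + 20.5)² + (y − 192.8)² = 201.63².
Subtracting the ST-04 equation from the ST-05 and ST-06 equations removes the quadratic terms:
-111.8 x + 538.2 y = -4638.09
-435.4 x + 749.2 y = -9450.29
Solving the 2×2 system: x ≈ 10.7, y ≈ -6.4 km.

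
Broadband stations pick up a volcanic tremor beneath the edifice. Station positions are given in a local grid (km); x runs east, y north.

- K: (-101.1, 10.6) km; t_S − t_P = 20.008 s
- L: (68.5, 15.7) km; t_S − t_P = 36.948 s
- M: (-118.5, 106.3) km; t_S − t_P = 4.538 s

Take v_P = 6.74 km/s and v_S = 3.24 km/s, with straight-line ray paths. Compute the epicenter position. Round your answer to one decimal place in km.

(-130.6, 131.9)

Distance from S−P lag: d = Δt · v_P v_S / (v_P − v_S) = Δt · (6.74·3.24)/(6.74−3.24) ≈ 6.2393·Δt.
So d_K = 124.84, d_L = 230.53, d_M = 28.31 km.
Circle about each station: (x + 101.1)² + (y − 10.6)² = 124.84²; (x − 68.5)² + (y − 15.7)² = 230.53²; (x + 118.5)² + (y − 106.3)² = 28.31².
Subtracting the K equation from the L and M equations removes the quadratic terms:
339.2 x + 10.2 y = -42953.89
-34.8 x + 191.4 y = 29791.94
Solving the 2×2 system: x ≈ -130.6, y ≈ 131.9 km.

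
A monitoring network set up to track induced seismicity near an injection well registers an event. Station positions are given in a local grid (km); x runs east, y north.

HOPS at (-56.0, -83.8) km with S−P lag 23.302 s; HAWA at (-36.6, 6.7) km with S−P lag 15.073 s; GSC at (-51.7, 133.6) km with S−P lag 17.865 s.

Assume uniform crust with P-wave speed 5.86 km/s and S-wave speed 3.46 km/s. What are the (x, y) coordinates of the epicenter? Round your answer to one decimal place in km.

(79.5, 59.0)

Distance from S−P lag: d = Δt · v_P v_S / (v_P − v_S) = Δt · (5.86·3.46)/(5.86−3.46) ≈ 8.4482·Δt.
So d_HOPS = 196.86, d_HAWA = 127.34, d_GSC = 150.93 km.
Circle about each station: (x + 56.0)² + (y + 83.8)² = 196.86²; (x + 36.6)² + (y − 6.7)² = 127.34²; (x + 51.7)² + (y − 133.6)² = 150.93².
Subtracting the HOPS equation from the HAWA and GSC equations removes the quadratic terms:
38.8 x + 181.0 y = 13764.39
8.6 x + 434.8 y = 26337.40
Solving the 2×2 system: x ≈ 79.5, y ≈ 59.0 km.
Check against HOPS (with the unrounded x, y): √((x + 56.0)²+(y + 83.8)²) = 196.87 ≈ 196.86 km. ✓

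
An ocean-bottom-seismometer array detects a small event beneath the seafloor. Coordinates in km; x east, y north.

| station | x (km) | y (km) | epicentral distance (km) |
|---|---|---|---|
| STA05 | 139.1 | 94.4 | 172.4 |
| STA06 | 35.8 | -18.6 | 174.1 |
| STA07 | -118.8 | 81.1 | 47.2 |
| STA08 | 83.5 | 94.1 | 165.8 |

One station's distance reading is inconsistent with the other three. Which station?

Solve using three stations at a time. Using STA06, STA07, STA08 (subtract circle equations pairwise → linear system) gives (x, y) ≈ (-81.5, 110.0).
Distances from that point to each station vs reported:
  STA05: calculated 221.2 vs reported 172.4 → residual 48.8 km
  STA06: calculated 174.1 vs reported 174.1 → residual 0.0 km
  STA07: calculated 47.2 vs reported 47.2 → residual 0.0 km
  STA08: calculated 165.8 vs reported 165.8 → residual 0.0 km
STA06, STA07, STA08 are mutually consistent (residuals ≈ 0); STA05 is off by 48.8 km.

STA05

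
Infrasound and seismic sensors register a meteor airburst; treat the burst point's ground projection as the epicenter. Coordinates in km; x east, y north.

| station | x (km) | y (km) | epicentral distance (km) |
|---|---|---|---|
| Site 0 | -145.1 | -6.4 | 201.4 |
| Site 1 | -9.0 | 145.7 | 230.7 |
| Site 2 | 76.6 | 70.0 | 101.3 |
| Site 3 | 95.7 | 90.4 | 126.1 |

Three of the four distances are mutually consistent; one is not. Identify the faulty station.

Solve using three stations at a time. Using Site 0, Site 2, Site 3 (subtract circle equations pairwise → linear system) gives (x, y) ≈ (55.0, -28.8).
Distances from that point to each station vs reported:
  Site 0: calculated 201.3 vs reported 201.4 → residual 0.1 km
  Site 1: calculated 185.9 vs reported 230.7 → residual 44.8 km
  Site 2: calculated 101.2 vs reported 101.3 → residual 0.1 km
  Site 3: calculated 126.0 vs reported 126.1 → residual 0.1 km
Site 0, Site 2, Site 3 are mutually consistent (residuals ≈ 0); Site 1 is off by 44.8 km.

Site 1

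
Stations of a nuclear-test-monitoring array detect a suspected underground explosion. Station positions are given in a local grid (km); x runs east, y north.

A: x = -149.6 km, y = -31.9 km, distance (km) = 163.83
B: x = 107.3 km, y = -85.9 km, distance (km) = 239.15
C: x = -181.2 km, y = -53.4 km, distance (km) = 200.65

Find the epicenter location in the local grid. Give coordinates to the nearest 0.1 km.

(-47.6, 96.3)

Circle about each station: (x + 149.6)² + (y + 31.9)² = 163.83²; (x − 107.3)² + (y + 85.9)² = 239.15²; (x + 181.2)² + (y + 53.4)² = 200.65².
Subtracting the A equation from the B and C equations removes the quadratic terms:
513.8 x − 108.0 y = -34858.12
-63.2 x − 43.0 y = -1132.92
Solving the 2×2 system: x ≈ -47.6, y ≈ 96.3 km.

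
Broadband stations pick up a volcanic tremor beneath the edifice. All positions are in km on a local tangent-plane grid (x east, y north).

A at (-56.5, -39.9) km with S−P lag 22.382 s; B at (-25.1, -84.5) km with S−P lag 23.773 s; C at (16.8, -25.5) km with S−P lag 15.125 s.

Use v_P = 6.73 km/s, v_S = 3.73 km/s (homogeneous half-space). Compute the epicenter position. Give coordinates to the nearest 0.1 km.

Distance from S−P lag: d = Δt · v_P v_S / (v_P − v_S) = Δt · (6.73·3.73)/(6.73−3.73) ≈ 8.3676·Δt.
So d_A = 187.28, d_B = 198.92, d_C = 126.56 km.
Circle about each station: (x + 56.5)² + (y + 39.9)² = 187.28²; (x + 25.1)² + (y + 84.5)² = 198.92²; (x − 16.8)² + (y + 25.5)² = 126.56².
Subtracting the A equation from the B and C equations removes the quadratic terms:
62.8 x − 89.2 y = -1509.37
146.6 x + 28.8 y = 15204.59
Solving the 2×2 system: x ≈ 88.2, y ≈ 79.0 km.
Check against A (with the unrounded x, y): √((x + 56.5)²+(y + 39.9)²) = 187.29 ≈ 187.28 km. ✓

x ≈ 88.2 km, y ≈ 79.0 km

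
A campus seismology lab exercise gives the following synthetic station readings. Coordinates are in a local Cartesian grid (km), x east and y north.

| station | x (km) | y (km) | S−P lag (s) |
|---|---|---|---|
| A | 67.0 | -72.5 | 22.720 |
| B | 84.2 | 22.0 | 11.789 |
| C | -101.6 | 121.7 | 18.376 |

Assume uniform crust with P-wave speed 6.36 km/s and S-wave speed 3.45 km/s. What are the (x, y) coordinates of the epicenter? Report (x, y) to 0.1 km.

Distance from S−P lag: d = Δt · v_P v_S / (v_P − v_S) = Δt · (6.36·3.45)/(6.36−3.45) ≈ 7.5402·Δt.
So d_A = 171.31, d_B = 88.89, d_C = 138.56 km.
Circle about each station: (x − 67.0)² + (y + 72.5)² = 171.31²; (x − 84.2)² + (y − 22.0)² = 88.89²; (x + 101.6)² + (y − 121.7)² = 138.56².
Subtracting the A equation from the B and C equations removes the quadratic terms:
34.4 x + 189.0 y = 19274.07
-337.2 x + 388.4 y = 25536.44
Solving the 2×2 system: x ≈ 34.5, y ≈ 95.7 km.

x ≈ 34.5 km, y ≈ 95.7 km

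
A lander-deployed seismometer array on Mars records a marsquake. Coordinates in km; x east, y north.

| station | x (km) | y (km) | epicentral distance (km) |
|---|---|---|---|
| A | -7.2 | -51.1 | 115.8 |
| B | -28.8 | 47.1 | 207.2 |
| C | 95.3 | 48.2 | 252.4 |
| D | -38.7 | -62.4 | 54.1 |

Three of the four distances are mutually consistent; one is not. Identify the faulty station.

Solve using three stations at a time. Using A, B, C (subtract circle equations pairwise → linear system) gives (x, y) ≈ (-48.6, -159.1).
Distances from that point to each station vs reported:
  A: calculated 115.6 vs reported 115.8 → residual 0.2 km
  B: calculated 207.1 vs reported 207.2 → residual 0.1 km
  C: calculated 252.3 vs reported 252.4 → residual 0.1 km
  D: calculated 97.2 vs reported 54.1 → residual 43.1 km
A, B, C are mutually consistent (residuals ≈ 0); D is off by 43.1 km.

D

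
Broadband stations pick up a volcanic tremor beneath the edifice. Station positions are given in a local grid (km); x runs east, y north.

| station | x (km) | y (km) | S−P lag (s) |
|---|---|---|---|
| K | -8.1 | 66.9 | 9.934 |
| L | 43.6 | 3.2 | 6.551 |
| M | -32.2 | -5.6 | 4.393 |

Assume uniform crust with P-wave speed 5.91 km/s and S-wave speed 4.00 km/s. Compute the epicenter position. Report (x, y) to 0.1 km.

Distance from S−P lag: d = Δt · v_P v_S / (v_P − v_S) = Δt · (5.91·4.00)/(5.91−4.00) ≈ 12.3770·Δt.
So d_K = 122.95, d_L = 81.08, d_M = 54.37 km.
Circle about each station: (x + 8.1)² + (y − 66.9)² = 122.95²; (x − 43.6)² + (y − 3.2)² = 81.08²; (x + 32.2)² + (y + 5.6)² = 54.37².
Subtracting the K equation from the L and M equations removes the quadratic terms:
103.4 x − 127.4 y = 5912.72
-48.2 x − 145.0 y = 8687.59
Solving the 2×2 system: x ≈ -11.8, y ≈ -56.0 km.

(-11.8, -56.0)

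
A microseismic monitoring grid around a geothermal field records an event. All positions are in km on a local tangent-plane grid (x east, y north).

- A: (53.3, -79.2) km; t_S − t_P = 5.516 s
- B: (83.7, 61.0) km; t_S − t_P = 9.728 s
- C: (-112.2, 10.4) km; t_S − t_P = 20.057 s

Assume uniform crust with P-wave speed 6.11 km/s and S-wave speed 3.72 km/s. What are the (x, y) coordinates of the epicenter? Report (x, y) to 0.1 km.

Distance from S−P lag: d = Δt · v_P v_S / (v_P − v_S) = Δt · (6.11·3.72)/(6.11−3.72) ≈ 9.5101·Δt.
So d_A = 52.46, d_B = 92.51, d_C = 190.74 km.
Circle about each station: (x − 53.3)² + (y + 79.2)² = 52.46²; (x − 83.7)² + (y − 61.0)² = 92.51²; (x + 112.2)² + (y − 10.4)² = 190.74².
Subtracting the A equation from the B and C equations removes the quadratic terms:
60.8 x + 280.4 y = -4192.89
-331.0 x + 179.2 y = -30046.23
Solving the 2×2 system: x ≈ 74.0, y ≈ -31.0 km.
Check against A (with the unrounded x, y): √((x − 53.3)²+(y + 79.2)²) = 52.46 ≈ 52.46 km. ✓

x ≈ 74.0 km, y ≈ -31.0 km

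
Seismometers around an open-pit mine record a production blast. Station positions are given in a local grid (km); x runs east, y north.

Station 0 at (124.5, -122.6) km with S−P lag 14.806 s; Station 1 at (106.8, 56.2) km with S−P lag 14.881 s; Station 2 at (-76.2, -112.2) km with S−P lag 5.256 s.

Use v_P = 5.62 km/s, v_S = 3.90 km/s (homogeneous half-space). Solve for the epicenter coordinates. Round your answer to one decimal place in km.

-49.9 km east, -50.6 km north

Distance from S−P lag: d = Δt · v_P v_S / (v_P − v_S) = Δt · (5.62·3.90)/(5.62−3.90) ≈ 12.7430·Δt.
So d_Station 0 = 188.67, d_Station 1 = 189.63, d_Station 2 = 66.98 km.
Circle about each station: (x − 124.5)² + (y + 122.6)² = 188.67²; (x − 106.8)² + (y − 56.2)² = 189.63²; (x + 76.2)² + (y + 112.2)² = 66.98².
Subtracting the Station 0 equation from the Station 1 and Station 2 equations removes the quadratic terms:
-35.4 x + 357.6 y = -16329.50
-401.4 x + 20.8 y = 18974.32
Solving the 2×2 system: x ≈ -49.9, y ≈ -50.6 km.
Check against Station 0 (with the unrounded x, y): √((x − 124.5)²+(y + 122.6)²) = 188.67 ≈ 188.67 km. ✓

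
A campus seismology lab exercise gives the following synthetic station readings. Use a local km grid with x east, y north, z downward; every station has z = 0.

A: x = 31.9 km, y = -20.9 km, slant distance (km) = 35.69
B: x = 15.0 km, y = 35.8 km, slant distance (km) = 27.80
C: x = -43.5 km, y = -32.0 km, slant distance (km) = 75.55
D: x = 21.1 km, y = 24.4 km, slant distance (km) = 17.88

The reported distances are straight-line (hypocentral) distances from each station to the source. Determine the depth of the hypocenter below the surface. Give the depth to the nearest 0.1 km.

depth ≈ 10.6 km

Each station gives a sphere (x−x_i)² + (y−y_i)² + z² = d_i² (stations at z=0).
Subtracting the A sphere from B and C: z² cancels, leaving linear equations in x and y:
-33.8 x + 113.4 y = 553.16
-150.8 x − 22.2 y = -2972.20
Solving: x ≈ 18.193, y ≈ 10.301 km (keep extra digits for the depth step; rounded: 18.2, 10.3).
Then from the A sphere: z² = 35.69² − (x − 31.9)² − (y + 20.9)² with x = 18.193, y = 10.301, so z ≈ 10.602 ≈ 10.6 km.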